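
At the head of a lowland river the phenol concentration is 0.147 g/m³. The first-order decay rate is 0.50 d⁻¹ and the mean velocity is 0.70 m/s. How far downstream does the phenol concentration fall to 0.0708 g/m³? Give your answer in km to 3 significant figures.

88.4 km

From C = C₀·e^(−kt), t = ln(C₀/C)/k = ln(0.147/0.0708)/0.50 = 0.7306/0.50 = 1.461 d.
Distance = v·t = 0.70 m/s × 1.262e+05 s = 8.837e+04 m = 88.37 km.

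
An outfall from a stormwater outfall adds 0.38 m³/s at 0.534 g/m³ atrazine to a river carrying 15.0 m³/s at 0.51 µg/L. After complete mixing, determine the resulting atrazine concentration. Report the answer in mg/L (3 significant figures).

0.51 µg/L = 0.00051 mg/L.
Conservation of mass across the mixing zone: C = (0.38·0.534 + 15·0.00051) / (0.38 + 15) = 0.2106/15.38 = 0.01369 mg/L.

0.0137 mg/L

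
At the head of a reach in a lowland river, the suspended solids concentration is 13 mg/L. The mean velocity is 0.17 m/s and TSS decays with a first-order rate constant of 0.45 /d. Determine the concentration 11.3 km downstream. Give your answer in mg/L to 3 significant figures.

Travel time t = 11.3 km / 0.17 m/s = 1.13e+04/0.17 = 6.647e+04 s = 0.7693 d.
First-order decay: C = 13·exp(−0.45·0.7693) = 13·0.7074 = 9.196 mg/L.

9.20 mg/L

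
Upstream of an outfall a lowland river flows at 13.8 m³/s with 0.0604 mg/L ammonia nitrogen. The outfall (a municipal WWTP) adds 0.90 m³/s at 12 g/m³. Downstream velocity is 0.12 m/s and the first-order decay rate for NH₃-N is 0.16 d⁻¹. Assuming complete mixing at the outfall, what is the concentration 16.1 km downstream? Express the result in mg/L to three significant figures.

After complete mixing, C₀ = (0.9·12 + 13.8·0.0604) / 14.7 = 0.7914 mg/L.
Travel time t = 1.61e+04 m / 0.12 m/s = 1.342e+05 s = 1.553 d.
C = 0.7914·exp(−0.16·1.553) = 0.7914·0.78 = 0.6173 mg/L.

0.617 mg/L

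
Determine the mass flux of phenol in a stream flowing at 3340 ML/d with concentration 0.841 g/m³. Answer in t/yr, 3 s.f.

1030 t/yr

3340 ML/d = 38.66 m³/s.
Mass flux = Q·C = 38.66 m³/s × 0.841 g/m³ = 32.51 g/s.
= 32.51 g/s × 31.56 = 1026 t/yr.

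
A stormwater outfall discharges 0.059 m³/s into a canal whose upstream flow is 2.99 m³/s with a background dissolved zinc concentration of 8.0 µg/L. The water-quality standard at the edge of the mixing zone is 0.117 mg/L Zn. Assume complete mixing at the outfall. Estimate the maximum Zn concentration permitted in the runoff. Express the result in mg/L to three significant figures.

5.64 mg/L

8.0 µg/L = 0.008 mg/L.
Mass balance: 0.117·3.049 = 0.059·Cₑ + 2.99·0.008.
Cₑ = (0.3567 − 0.02392) / 0.059 = 5.641 mg/L.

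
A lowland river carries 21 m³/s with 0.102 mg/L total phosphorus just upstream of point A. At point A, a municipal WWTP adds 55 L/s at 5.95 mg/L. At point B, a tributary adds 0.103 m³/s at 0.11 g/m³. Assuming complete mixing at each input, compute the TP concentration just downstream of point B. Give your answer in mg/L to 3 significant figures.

0.117 mg/L

55 L/s = 0.055 m³/s.
After input A: C = (21·0.102 + 0.055·5.95) / 21.05 = 0.1173 mg/L.
After input B: C = (21.05·0.1173 + 0.103·0.11) / 21.16 = 0.1172 mg/L.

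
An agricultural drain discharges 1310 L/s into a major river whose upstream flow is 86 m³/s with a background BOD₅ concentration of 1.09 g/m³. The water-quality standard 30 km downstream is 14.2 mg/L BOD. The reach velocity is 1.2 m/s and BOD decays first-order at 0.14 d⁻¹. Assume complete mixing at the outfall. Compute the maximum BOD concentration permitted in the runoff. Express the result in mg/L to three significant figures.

1310 L/s = 1.31 m³/s.
Travel time to the compliance point: t = 3e+04/1.2 = 2.5e+04 s = 0.2894 d; decay factor exp(−0.14·0.2894) = 0.9603.
So the concentration just after mixing may be at most 14.2/0.9603 = 14.79 mg/L.
Mass balance: 14.79·87.31 = 1.31·Cₑ + 86·1.09.
Cₑ = (1291 − 93.74) / 1.31 = 914 mg/L.

914 mg/L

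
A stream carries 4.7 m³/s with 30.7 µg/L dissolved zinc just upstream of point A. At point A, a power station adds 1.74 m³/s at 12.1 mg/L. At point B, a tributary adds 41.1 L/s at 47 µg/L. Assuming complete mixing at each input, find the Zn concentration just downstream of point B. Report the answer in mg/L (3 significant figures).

3.27 mg/L

30.7 µg/L = 0.0307 mg/L.
After input A: C = (4.7·0.0307 + 1.74·12.1) / 6.44 = 3.292 mg/L.
41.1 L/s = 0.0411 m³/s.
47 µg/L = 0.047 mg/L.
After input B: C = (6.44·3.292 + 0.0411·0.047) / 6.481 = 3.271 mg/L.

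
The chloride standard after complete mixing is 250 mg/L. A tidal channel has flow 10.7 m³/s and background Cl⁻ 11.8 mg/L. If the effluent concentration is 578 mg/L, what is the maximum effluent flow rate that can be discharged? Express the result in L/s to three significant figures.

Mass balance at complete mixing: C_std·(Q_w + Q_r) = Q_w·C_e + Q_r·C_b.
Rearranging, Q_w = Q_r·(C_std − C_b)/(C_e − C_std) = 10.7·(250 − 11.8) / (578 − 250) = 7.771 m³/s.
= 7771 L/s.

7770 L/s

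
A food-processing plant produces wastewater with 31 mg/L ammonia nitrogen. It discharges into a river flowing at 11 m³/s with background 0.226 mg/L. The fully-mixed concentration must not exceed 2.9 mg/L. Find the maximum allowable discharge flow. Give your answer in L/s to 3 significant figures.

1050 L/s

Mass balance at complete mixing: C_std·(Q_w + Q_r) = Q_w·C_e + Q_r·C_b.
Rearranging, Q_w = Q_r·(C_std − C_b)/(C_e − C_std) = 11·(2.9 − 0.226) / (31 − 2.9) = 1.047 m³/s.
= 1047 L/s.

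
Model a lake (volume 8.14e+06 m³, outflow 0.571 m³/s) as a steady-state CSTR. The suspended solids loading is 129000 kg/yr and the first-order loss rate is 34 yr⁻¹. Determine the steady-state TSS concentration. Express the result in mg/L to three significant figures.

Outflow Q = 0.571 m³/s × 3.156e+07 s/yr = 1.802e+07 m³/yr.
Steady-state CSTR mass balance: W = Q·C + k·V·C, so C = W/(Q + kV).
Q + kV = 1.802e+07 + 34·8.14e+06 = 2.948e+08 m³/yr.
C = 129000/2.948e+08 = 0.0004376 kg/m³ = 0.4376 mg/L.

0.438 mg/L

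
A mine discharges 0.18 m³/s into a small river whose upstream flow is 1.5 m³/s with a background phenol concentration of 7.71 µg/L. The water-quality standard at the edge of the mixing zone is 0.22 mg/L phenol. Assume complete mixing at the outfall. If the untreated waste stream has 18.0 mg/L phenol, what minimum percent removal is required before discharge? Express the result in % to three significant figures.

88.9 %

7.71 µg/L = 0.00771 mg/L.
Mass balance: 0.22·1.68 = 0.18·Cₑ + 1.5·0.00771.
Cₑ = (0.3696 − 0.01156) / 0.18 = 1.989 mg/L.
Required removal = 1 − 1.989/18.0 = 88.95 %.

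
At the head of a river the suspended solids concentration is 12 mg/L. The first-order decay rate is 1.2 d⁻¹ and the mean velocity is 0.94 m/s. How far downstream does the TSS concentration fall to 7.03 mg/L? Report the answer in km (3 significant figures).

From C = C₀·e^(−kt), t = ln(C₀/C)/k = ln(12/7.03)/1.2 = 0.5347/1.2 = 0.4456 d.
Distance = v·t = 0.94 m/s × 3.85e+04 s = 3.619e+04 m = 36.19 km.

36.2 km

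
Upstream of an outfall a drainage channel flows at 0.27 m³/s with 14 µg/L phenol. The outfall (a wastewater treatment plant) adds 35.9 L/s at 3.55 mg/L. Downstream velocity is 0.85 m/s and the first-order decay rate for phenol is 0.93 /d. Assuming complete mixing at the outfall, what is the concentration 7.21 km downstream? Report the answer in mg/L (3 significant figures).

35.9 L/s = 0.0359 m³/s.
14 µg/L = 0.014 mg/L.
After complete mixing, C₀ = (0.0359·3.55 + 0.27·0.014) / 0.3059 = 0.429 mg/L.
Travel time t = 7210 m / 0.85 m/s = 8482 s = 0.09818 d.
C = 0.429·exp(−0.93·0.09818) = 0.429·0.9127 = 0.3915 mg/L.

0.392 mg/L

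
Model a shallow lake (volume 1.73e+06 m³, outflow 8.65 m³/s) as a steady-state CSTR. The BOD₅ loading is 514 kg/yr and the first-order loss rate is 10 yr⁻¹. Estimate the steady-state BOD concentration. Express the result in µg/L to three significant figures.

1.77 µg/L

Outflow Q = 8.65 m³/s × 3.156e+07 s/yr = 2.73e+08 m³/yr.
Steady-state CSTR mass balance: W = Q·C + k·V·C, so C = W/(Q + kV).
Q + kV = 2.73e+08 + 10·1.73e+06 = 2.903e+08 m³/yr.
C = 514/2.903e+08 = 1.771e-06 kg/m³ = 0.001771 mg/L = 1.771 µg/L.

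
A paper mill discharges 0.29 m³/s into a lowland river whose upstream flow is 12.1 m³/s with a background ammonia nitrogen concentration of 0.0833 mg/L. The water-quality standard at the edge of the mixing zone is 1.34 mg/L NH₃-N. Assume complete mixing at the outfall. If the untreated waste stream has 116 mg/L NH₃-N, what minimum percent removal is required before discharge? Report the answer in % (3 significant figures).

53.6 %

Mass balance: 1.34·12.39 = 0.29·Cₑ + 12.1·0.0833.
Cₑ = (16.6 − 1.008) / 0.29 = 53.77 mg/L.
Required removal = 1 − 53.77/116 = 53.64 %.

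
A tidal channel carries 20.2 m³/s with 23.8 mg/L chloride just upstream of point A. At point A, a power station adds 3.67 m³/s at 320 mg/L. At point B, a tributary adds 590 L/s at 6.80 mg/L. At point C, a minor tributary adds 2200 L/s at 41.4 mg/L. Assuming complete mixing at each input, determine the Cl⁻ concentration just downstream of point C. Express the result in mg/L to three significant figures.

65.7 mg/L

After input A: C = (20.2·23.8 + 3.67·320) / 23.87 = 69.34 mg/L.
590 L/s = 0.59 m³/s.
After input B: C = (23.87·69.34 + 0.59·6.8) / 24.46 = 67.83 mg/L.
2200 L/s = 2.2 m³/s.
After input C: C = (24.46·67.83 + 2.2·41.4) / 26.66 = 65.65 mg/L.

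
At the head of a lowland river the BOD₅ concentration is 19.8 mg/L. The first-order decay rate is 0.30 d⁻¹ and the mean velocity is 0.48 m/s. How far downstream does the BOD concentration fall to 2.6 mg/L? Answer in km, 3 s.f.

From C = C₀·e^(−kt), t = ln(C₀/C)/k = ln(19.8/2.6)/0.30 = 2.03/0.30 = 6.767 d.
Distance = v·t = 0.48 m/s × 5.847e+05 s = 2.807e+05 m = 280.7 km.

281 km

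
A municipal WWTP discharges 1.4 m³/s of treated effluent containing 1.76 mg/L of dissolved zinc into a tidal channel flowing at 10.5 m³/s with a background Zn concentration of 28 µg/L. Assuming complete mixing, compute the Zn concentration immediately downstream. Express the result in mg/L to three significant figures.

28 µg/L = 0.028 mg/L.
By mass balance at complete mixing, C = (1.4·1.76 + 10.5·0.028) / (1.4 + 10.5) = 2.758/11.9 = 0.2318 mg/L.

0.232 mg/L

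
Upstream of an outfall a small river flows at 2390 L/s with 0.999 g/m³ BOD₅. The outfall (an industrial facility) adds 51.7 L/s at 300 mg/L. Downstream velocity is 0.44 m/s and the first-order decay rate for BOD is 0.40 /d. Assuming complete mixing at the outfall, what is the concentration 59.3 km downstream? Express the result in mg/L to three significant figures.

3.93 mg/L

51.7 L/s = 0.0517 m³/s.
2390 L/s = 2.39 m³/s.
After complete mixing, C₀ = (0.0517·300 + 2.39·0.999) / 2.442 = 7.33 mg/L.
Travel time t = 5.93e+04 m / 0.44 m/s = 1.348e+05 s = 1.56 d.
C = 7.33·exp(−0.40·1.56) = 7.33·0.5358 = 3.928 mg/L.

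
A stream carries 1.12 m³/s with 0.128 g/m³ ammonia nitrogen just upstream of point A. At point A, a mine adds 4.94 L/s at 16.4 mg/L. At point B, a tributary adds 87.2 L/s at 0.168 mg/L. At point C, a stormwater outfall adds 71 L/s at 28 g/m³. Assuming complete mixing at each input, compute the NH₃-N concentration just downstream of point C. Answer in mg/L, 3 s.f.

1.74 mg/L

4.94 L/s = 0.00494 m³/s.
After input A: C = (1.12·0.128 + 0.00494·16.4) / 1.125 = 0.1995 mg/L.
87.2 L/s = 0.0872 m³/s.
After input B: C = (1.125·0.1995 + 0.0872·0.168) / 1.212 = 0.1972 mg/L.
71 L/s = 0.071 m³/s.
After input C: C = (1.212·0.1972 + 0.071·28) / 1.283 = 1.736 mg/L.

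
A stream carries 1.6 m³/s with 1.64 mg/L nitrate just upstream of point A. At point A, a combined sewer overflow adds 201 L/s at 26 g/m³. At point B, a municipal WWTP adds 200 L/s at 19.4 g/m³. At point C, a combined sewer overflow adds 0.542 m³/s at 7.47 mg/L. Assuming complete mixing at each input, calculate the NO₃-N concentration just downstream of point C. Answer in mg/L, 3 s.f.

201 L/s = 0.201 m³/s.
After input A: C = (1.6·1.64 + 0.201·26) / 1.801 = 4.359 mg/L.
200 L/s = 0.2 m³/s.
After input B: C = (1.801·4.359 + 0.2·19.4) / 2.001 = 5.862 mg/L.
After input C: C = (2.001·5.862 + 0.542·7.47) / 2.543 = 6.205 mg/L.

6.20 mg/L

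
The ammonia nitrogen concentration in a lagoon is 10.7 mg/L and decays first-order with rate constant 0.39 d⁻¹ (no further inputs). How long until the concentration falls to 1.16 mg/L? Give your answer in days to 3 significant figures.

5.70 d

t = ln(C₀/C)/k = ln(10.7/1.16)/0.39 = 2.222/0.39 = 5.697 d.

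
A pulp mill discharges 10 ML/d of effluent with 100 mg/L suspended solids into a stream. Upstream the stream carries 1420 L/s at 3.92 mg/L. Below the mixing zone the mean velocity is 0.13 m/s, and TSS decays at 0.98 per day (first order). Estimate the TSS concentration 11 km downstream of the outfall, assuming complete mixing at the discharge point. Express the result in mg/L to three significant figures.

4.27 mg/L

10 ML/d = 0.1157 m³/s.
1420 L/s = 1.42 m³/s.
After complete mixing, C₀ = (0.1157·100 + 1.42·3.92) / 1.536 = 11.16 mg/L.
Travel time t = 1.1e+04 m / 0.13 m/s = 8.462e+04 s = 0.9793 d.
C = 11.16·exp(−0.98·0.9793) = 11.16·0.383 = 4.275 mg/L.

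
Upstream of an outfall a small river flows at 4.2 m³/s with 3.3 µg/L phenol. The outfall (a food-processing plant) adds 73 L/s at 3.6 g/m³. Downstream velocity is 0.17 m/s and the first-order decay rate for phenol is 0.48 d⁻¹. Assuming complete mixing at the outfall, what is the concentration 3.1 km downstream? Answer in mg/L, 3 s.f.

0.0585 mg/L

73 L/s = 0.073 m³/s.
3.3 µg/L = 0.0033 mg/L.
After complete mixing, C₀ = (0.073·3.6 + 4.2·0.0033) / 4.273 = 0.06475 mg/L.
Travel time t = 3100 m / 0.17 m/s = 1.824e+04 s = 0.2111 d.
C = 0.06475·exp(−0.48·0.2111) = 0.06475·0.9037 = 0.05851 mg/L.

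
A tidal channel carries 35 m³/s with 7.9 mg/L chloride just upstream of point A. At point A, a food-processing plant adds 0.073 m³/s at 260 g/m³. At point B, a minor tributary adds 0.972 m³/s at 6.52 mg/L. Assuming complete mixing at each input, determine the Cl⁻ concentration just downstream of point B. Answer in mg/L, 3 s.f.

After input A: C = (35·7.9 + 0.073·260) / 35.07 = 8.425 mg/L.
After input B: C = (35.07·8.425 + 0.972·6.52) / 36.05 = 8.373 mg/L.

8.37 mg/L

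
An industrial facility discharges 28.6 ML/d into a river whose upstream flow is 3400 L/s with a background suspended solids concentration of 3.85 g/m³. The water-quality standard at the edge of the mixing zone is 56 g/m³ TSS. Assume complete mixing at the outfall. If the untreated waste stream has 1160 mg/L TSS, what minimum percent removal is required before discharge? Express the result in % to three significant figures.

28.6 ML/d = 0.331 m³/s.
3400 L/s = 3.4 m³/s.
Mass balance: 56·3.731 = 0.331·Cₑ + 3.4·3.85.
Cₑ = (208.9 − 13.09) / 0.331 = 591.6 mg/L.
Required removal = 1 − 591.6/1160 = 49 %.

49.0 %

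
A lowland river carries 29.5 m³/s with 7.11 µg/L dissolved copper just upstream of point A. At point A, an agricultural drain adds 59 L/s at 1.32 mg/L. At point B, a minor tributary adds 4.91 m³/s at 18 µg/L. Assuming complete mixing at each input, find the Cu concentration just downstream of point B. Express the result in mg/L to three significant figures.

0.0109 mg/L

7.11 µg/L = 0.00711 mg/L.
59 L/s = 0.059 m³/s.
After input A: C = (29.5·0.00711 + 0.059·1.32) / 29.56 = 0.009731 mg/L.
18 µg/L = 0.018 mg/L.
After input B: C = (29.56·0.009731 + 4.91·0.018) / 34.47 = 0.01091 mg/L.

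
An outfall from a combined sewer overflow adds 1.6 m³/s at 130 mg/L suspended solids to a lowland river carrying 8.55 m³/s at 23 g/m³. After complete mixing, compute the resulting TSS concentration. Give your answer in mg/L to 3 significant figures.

39.9 mg/L

Conservation of mass across the mixing zone: C = (1.6·130 + 8.55·23) / (1.6 + 8.55) = 404.6/10.15 = 39.87 mg/L.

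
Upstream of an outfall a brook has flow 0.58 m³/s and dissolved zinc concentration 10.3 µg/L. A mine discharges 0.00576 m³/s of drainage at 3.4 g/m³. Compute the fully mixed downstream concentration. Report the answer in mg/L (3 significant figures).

0.0436 mg/L

10.3 µg/L = 0.0103 mg/L.
Flow-weighted mixing gives C = (0.00576·3.4 + 0.58·0.0103) / (0.00576 + 0.58) = 0.02556/0.5858 = 0.04363 mg/L.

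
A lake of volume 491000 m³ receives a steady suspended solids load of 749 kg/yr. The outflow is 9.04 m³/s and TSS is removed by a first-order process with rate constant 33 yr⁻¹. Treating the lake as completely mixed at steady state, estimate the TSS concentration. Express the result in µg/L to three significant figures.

Outflow Q = 9.04 m³/s × 3.156e+07 s/yr = 2.853e+08 m³/yr.
Steady-state CSTR mass balance: W = Q·C + k·V·C, so C = W/(Q + kV).
Q + kV = 2.853e+08 + 33·491000 = 3.015e+08 m³/yr.
C = 749/3.015e+08 = 2.484e-06 kg/m³ = 0.002484 mg/L = 2.484 µg/L.

2.48 µg/L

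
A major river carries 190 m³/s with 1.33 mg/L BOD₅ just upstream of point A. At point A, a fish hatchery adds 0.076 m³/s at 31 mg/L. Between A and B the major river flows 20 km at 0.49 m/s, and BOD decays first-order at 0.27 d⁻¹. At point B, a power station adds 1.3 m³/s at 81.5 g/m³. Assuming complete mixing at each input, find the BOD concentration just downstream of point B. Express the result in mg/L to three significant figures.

1.73 mg/L

After input A: C = (190·1.33 + 0.076·31) / 190.1 = 1.342 mg/L.
Over the 20 km reach to input B (t = 4.082e+04 s = 0.4724 d), decay gives C = 1.342·exp(−0.27·0.4724) = 1.181 mg/L.
After input B: C = (190.1·1.181 + 1.3·81.5) / 191.4 = 1.727 mg/L.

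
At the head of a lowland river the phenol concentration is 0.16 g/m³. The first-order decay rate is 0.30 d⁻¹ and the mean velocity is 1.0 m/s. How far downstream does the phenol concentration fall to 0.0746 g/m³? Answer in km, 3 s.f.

220 km

From C = C₀·e^(−kt), t = ln(C₀/C)/k = ln(0.16/0.0746)/0.30 = 0.763/0.30 = 2.543 d.
Distance = v·t = 1.0 m/s × 2.198e+05 s = 2.198e+05 m = 219.8 km.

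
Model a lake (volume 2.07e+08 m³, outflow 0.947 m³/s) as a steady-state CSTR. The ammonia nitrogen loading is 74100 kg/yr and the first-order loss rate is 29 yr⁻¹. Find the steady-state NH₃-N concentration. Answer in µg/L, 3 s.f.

Outflow Q = 0.947 m³/s × 3.156e+07 s/yr = 2.989e+07 m³/yr.
Steady-state CSTR mass balance: W = Q·C + k·V·C, so C = W/(Q + kV).
Q + kV = 2.989e+07 + 29·2.07e+08 = 6.033e+09 m³/yr.
C = 74100/6.033e+09 = 1.228e-05 kg/m³ = 0.01228 mg/L = 12.28 µg/L.

12.3 µg/L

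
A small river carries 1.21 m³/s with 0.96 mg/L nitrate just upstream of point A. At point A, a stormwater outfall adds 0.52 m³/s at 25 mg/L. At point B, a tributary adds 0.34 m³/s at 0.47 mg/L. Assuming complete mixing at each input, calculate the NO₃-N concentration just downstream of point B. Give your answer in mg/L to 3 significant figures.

After input A: C = (1.21·0.96 + 0.52·25) / 1.73 = 8.186 mg/L.
After input B: C = (1.73·8.186 + 0.34·0.47) / 2.07 = 6.919 mg/L.

6.92 mg/L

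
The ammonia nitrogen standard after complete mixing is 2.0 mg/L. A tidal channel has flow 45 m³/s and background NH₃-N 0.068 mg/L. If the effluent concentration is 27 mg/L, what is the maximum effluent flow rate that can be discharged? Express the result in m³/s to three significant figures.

3.48 m³/s

Mass balance at complete mixing: C_std·(Q_w + Q_r) = Q_w·C_e + Q_r·C_b.
Rearranging, Q_w = Q_r·(C_std − C_b)/(C_e − C_std) = 45·(2 − 0.068) / (27 − 2) = 3.478 m³/s.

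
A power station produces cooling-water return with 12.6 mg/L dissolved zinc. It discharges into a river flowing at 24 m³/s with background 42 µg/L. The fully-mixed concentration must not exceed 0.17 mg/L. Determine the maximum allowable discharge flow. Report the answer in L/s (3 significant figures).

42 µg/L = 0.042 mg/L.
Mass balance at complete mixing: C_std·(Q_w + Q_r) = Q_w·C_e + Q_r·C_b.
Rearranging, Q_w = Q_r·(C_std − C_b)/(C_e − C_std) = 24·(0.17 − 0.042) / (12.6 − 0.17) = 0.2471 m³/s.
= 247.1 L/s.

247 L/s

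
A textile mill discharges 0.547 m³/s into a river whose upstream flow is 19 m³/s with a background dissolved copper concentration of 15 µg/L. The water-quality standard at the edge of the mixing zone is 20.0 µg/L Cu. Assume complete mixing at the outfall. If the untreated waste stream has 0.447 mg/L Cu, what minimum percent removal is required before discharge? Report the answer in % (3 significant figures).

15 µg/L = 0.015 mg/L.
20.0 µg/L = 0.02 mg/L.
Mass balance: 0.02·19.55 = 0.547·Cₑ + 19·0.015.
Cₑ = (0.3909 − 0.285) / 0.547 = 0.1937 mg/L.
Required removal = 1 − 0.1937/0.447 = 56.67 %.

56.7 %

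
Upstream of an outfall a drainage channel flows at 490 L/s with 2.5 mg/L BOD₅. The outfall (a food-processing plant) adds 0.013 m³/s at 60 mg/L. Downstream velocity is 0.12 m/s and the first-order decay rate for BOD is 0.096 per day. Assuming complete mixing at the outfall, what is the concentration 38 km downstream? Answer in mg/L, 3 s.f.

2.80 mg/L

490 L/s = 0.49 m³/s.
After complete mixing, C₀ = (0.013·60 + 0.49·2.5) / 0.503 = 3.986 mg/L.
Travel time t = 3.8e+04 m / 0.12 m/s = 3.167e+05 s = 3.665 d.
C = 3.986·exp(−0.096·3.665) = 3.986·0.7034 = 2.804 mg/L.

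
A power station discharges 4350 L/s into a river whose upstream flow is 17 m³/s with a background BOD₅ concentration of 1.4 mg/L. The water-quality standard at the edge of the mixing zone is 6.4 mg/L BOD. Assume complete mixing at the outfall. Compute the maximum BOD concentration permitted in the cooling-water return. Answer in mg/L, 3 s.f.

25.9 mg/L

4350 L/s = 4.35 m³/s.
Mass balance: 6.4·21.35 = 4.35·Cₑ + 17·1.4.
Cₑ = (136.6 − 23.8) / 4.35 = 25.94 mg/L.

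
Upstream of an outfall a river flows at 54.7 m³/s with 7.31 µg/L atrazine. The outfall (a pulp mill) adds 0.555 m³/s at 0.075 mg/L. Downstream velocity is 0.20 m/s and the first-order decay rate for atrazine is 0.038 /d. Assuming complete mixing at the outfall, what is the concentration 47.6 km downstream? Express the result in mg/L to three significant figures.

0.00720 mg/L

7.31 µg/L = 0.00731 mg/L.
After complete mixing, C₀ = (0.555·0.075 + 54.7·0.00731) / 55.26 = 0.00799 mg/L.
Travel time t = 4.76e+04 m / 0.20 m/s = 2.38e+05 s = 2.755 d.
C = 0.00799·exp(−0.038·2.755) = 0.00799·0.9006 = 0.007196 mg/L.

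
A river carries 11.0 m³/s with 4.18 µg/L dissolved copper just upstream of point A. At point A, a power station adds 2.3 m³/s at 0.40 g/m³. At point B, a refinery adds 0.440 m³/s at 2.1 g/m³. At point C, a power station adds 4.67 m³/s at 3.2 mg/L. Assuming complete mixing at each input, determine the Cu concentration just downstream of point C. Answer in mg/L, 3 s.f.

4.18 µg/L = 0.00418 mg/L.
After input A: C = (11·0.00418 + 2.3·0.4) / 13.3 = 0.07263 mg/L.
After input B: C = (13.3·0.07263 + 0.44·2.1) / 13.74 = 0.1376 mg/L.
After input C: C = (13.74·0.1376 + 4.67·3.2) / 18.41 = 0.9144 mg/L.

0.914 mg/L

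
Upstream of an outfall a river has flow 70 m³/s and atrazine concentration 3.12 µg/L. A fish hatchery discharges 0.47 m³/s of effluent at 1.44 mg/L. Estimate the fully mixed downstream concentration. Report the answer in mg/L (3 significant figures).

3.12 µg/L = 0.00312 mg/L.
Flow-weighted mixing gives C = (0.47·1.44 + 70·0.00312) / (0.47 + 70) = 0.8952/70.47 = 0.0127 mg/L.

0.0127 mg/L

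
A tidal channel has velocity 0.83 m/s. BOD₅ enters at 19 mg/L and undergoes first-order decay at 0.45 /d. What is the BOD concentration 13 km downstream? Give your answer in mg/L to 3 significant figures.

Travel time t = 13 km / 0.83 m/s = 1.3e+04/0.83 = 1.566e+04 s = 0.1813 d.
First-order decay: C = 19·exp(−0.45·0.1813) = 19·0.9217 = 17.51 mg/L.

17.5 mg/L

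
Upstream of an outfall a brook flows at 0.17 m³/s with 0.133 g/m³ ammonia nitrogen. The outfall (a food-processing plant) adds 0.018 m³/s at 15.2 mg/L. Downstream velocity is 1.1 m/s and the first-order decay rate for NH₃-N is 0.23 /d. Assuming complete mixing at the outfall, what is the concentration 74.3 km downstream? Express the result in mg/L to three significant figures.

After complete mixing, C₀ = (0.018·15.2 + 0.17·0.133) / 0.188 = 1.576 mg/L.
Travel time t = 7.43e+04 m / 1.1 m/s = 6.755e+04 s = 0.7818 d.
C = 1.576·exp(−0.23·0.7818) = 1.576·0.8354 = 1.316 mg/L.

1.32 mg/L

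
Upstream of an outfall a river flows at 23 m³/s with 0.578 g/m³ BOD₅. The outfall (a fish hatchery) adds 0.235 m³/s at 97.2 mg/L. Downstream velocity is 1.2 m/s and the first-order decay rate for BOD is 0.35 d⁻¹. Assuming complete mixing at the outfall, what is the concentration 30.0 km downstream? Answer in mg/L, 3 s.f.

After complete mixing, C₀ = (0.235·97.2 + 23·0.578) / 23.23 = 1.555 mg/L.
Travel time t = 3e+04 m / 1.2 m/s = 2.5e+04 s = 0.2894 d.
C = 1.555·exp(−0.35·0.2894) = 1.555·0.9037 = 1.405 mg/L.

1.41 mg/L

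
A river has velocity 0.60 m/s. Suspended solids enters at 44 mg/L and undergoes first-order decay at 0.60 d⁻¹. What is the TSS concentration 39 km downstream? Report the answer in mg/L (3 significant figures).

Travel time t = 39 km / 0.60 m/s = 3.9e+04/0.60 = 6.5e+04 s = 0.7523 d.
First-order decay: C = 44·exp(−0.60·0.7523) = 44·0.6367 = 28.02 mg/L.

28.0 mg/L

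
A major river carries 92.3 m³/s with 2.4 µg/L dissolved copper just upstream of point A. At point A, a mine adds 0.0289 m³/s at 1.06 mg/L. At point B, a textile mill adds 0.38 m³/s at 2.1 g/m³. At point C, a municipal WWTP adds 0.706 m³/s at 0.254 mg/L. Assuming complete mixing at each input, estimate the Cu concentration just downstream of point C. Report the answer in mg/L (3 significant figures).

2.4 µg/L = 0.0024 mg/L.
After input A: C = (92.3·0.0024 + 0.0289·1.06) / 92.33 = 0.002731 mg/L.
After input B: C = (92.33·0.002731 + 0.38·2.1) / 92.71 = 0.01133 mg/L.
After input C: C = (92.71·0.01133 + 0.706·0.254) / 93.41 = 0.01316 mg/L.

0.0132 mg/L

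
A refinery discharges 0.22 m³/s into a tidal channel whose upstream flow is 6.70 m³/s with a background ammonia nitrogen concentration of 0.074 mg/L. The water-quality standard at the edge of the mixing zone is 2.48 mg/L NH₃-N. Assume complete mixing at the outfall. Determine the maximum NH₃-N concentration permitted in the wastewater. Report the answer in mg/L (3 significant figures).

Mass balance: 2.48·6.92 = 0.22·Cₑ + 6.7·0.074.
Cₑ = (17.16 − 0.4958) / 0.22 = 75.75 mg/L.

75.8 mg/L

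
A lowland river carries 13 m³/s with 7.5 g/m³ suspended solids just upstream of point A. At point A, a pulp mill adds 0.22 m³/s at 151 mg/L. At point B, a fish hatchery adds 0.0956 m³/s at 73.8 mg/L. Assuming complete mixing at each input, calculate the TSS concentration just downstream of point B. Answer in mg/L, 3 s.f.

After input A: C = (13·7.5 + 0.22·151) / 13.22 = 9.888 mg/L.
After input B: C = (13.22·9.888 + 0.0956·73.8) / 13.32 = 10.35 mg/L.

10.3 mg/L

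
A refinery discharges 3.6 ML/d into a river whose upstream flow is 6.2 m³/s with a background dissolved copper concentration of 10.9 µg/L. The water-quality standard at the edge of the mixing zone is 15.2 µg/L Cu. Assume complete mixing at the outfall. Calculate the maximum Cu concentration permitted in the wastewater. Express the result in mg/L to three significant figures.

0.655 mg/L

3.6 ML/d = 0.04167 m³/s.
10.9 µg/L = 0.0109 mg/L.
15.2 µg/L = 0.0152 mg/L.
Mass balance: 0.0152·6.242 = 0.04167·Cₑ + 6.2·0.0109.
Cₑ = (0.09487 − 0.06758) / 0.04167 = 0.655 mg/L.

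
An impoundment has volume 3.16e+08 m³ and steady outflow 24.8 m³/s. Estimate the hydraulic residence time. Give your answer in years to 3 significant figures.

0.404 yr

Q = 24.8 m³/s × 3.156e+07 s/yr = 7.826e+08 m³/yr.
Hydraulic residence time τ = V/Q = 3.16e+08/7.826e+08 = 0.4038 yr.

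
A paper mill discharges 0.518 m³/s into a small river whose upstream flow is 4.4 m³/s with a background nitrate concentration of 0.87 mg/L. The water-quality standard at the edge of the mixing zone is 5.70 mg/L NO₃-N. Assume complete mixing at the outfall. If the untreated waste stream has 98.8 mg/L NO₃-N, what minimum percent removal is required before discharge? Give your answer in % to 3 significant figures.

Mass balance: 5.7·4.918 = 0.518·Cₑ + 4.4·0.87.
Cₑ = (28.03 − 3.828) / 0.518 = 46.73 mg/L.
Required removal = 1 − 46.73/98.8 = 52.71 %.

52.7 %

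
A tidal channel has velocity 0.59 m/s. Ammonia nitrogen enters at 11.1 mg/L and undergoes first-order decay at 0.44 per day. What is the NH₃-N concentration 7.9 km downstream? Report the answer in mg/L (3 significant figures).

10.4 mg/L

Travel time t = 7.9 km / 0.59 m/s = 7900/0.59 = 1.339e+04 s = 0.155 d.
First-order decay: C = 11.1·exp(−0.44·0.155) = 11.1·0.9341 = 10.37 mg/L.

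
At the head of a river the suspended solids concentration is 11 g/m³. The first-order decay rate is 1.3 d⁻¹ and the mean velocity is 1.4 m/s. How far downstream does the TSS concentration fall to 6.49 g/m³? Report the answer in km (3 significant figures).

49.1 km

From C = C₀·e^(−kt), t = ln(C₀/C)/k = ln(11/6.49)/1.3 = 0.5276/1.3 = 0.4059 d.
Distance = v·t = 1.4 m/s × 3.507e+04 s = 4.909e+04 m = 49.09 km.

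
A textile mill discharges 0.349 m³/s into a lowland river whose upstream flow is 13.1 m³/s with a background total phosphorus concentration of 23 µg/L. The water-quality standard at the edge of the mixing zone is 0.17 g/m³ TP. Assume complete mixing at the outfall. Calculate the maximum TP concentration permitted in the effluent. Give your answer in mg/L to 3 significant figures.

5.69 mg/L

23 µg/L = 0.023 mg/L.
Mass balance: 0.17·13.45 = 0.349·Cₑ + 13.1·0.023.
Cₑ = (2.286 − 0.3013) / 0.349 = 5.688 mg/L.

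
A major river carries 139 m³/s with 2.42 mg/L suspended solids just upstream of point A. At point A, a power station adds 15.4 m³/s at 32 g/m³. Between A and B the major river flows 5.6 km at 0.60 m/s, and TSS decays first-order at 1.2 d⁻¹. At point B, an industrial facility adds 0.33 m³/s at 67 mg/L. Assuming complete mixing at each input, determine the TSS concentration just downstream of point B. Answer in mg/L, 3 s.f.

After input A: C = (139·2.42 + 15.4·32) / 154.4 = 5.37 mg/L.
Over the 5.6 km reach to input B (t = 9333 s = 0.108 d), decay gives C = 5.37·exp(−1.2·0.108) = 4.717 mg/L.
After input B: C = (154.4·4.717 + 0.33·67) / 154.7 = 4.85 mg/L.

4.85 mg/L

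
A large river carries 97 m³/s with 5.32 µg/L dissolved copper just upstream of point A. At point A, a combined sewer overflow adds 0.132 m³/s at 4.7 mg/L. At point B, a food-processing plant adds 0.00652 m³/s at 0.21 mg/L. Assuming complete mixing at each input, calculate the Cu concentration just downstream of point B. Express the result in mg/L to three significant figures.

0.0117 mg/L

5.32 µg/L = 0.00532 mg/L.
After input A: C = (97·0.00532 + 0.132·4.7) / 97.13 = 0.0117 mg/L.
After input B: C = (97.13·0.0117 + 0.00652·0.21) / 97.14 = 0.01171 mg/L.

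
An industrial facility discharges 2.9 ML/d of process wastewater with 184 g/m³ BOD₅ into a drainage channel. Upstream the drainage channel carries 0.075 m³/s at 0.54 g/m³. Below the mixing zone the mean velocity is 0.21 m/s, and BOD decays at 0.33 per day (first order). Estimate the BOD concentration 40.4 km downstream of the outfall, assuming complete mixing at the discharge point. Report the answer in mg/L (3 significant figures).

27.5 mg/L

2.9 ML/d = 0.03356 m³/s.
After complete mixing, C₀ = (0.03356·184 + 0.075·0.54) / 0.1086 = 57.26 mg/L.
Travel time t = 4.04e+04 m / 0.21 m/s = 1.924e+05 s = 2.227 d.
C = 57.26·exp(−0.33·2.227) = 57.26·0.4796 = 27.46 mg/L.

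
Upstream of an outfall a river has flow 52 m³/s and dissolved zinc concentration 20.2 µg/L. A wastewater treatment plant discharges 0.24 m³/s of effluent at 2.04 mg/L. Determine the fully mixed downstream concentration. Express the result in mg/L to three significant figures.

0.0295 mg/L

20.2 µg/L = 0.0202 mg/L.
Conservation of mass across the mixing zone: C = (0.24·2.04 + 52·0.0202) / (0.24 + 52) = 1.54/52.24 = 0.02948 mg/L.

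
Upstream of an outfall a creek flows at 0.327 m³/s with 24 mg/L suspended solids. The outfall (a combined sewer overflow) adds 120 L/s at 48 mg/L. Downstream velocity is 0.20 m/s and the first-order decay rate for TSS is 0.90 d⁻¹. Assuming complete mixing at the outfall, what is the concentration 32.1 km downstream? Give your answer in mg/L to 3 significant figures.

5.72 mg/L

120 L/s = 0.12 m³/s.
After complete mixing, C₀ = (0.12·48 + 0.327·24) / 0.447 = 30.44 mg/L.
Travel time t = 3.21e+04 m / 0.20 m/s = 1.605e+05 s = 1.858 d.
C = 30.44·exp(−0.90·1.858) = 30.44·0.1879 = 5.72 mg/L.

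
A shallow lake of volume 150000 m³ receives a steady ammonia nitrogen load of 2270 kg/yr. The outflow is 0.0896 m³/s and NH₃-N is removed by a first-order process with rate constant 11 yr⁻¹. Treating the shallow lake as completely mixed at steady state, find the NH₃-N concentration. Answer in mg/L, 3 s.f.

0.507 mg/L

Outflow Q = 0.0896 m³/s × 3.156e+07 s/yr = 2.828e+06 m³/yr.
Steady-state CSTR mass balance: W = Q·C + k·V·C, so C = W/(Q + kV).
Q + kV = 2.828e+06 + 11·150000 = 4.478e+06 m³/yr.
C = 2270/4.478e+06 = 0.000507 kg/m³ = 0.507 mg/L.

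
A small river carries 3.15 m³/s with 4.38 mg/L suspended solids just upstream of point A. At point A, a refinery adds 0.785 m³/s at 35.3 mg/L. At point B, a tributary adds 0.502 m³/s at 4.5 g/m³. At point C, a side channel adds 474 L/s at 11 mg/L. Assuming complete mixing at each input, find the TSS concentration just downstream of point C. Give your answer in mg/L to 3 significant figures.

After input A: C = (3.15·4.38 + 0.785·35.3) / 3.935 = 10.55 mg/L.
After input B: C = (3.935·10.55 + 0.502·4.5) / 4.437 = 9.864 mg/L.
474 L/s = 0.474 m³/s.
After input C: C = (4.437·9.864 + 0.474·11) / 4.911 = 9.974 mg/L.

9.97 mg/L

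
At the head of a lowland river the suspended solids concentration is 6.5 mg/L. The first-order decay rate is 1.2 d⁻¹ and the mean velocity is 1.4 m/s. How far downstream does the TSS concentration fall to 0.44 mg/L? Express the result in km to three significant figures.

271 km

From C = C₀·e^(−kt), t = ln(C₀/C)/k = ln(6.5/0.44)/1.2 = 2.693/1.2 = 2.244 d.
Distance = v·t = 1.4 m/s × 1.939e+05 s = 2.714e+05 m = 271.4 km.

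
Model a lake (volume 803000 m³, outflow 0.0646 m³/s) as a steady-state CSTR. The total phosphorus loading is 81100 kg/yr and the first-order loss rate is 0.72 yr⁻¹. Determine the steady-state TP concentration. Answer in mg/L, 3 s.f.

Outflow Q = 0.0646 m³/s × 3.156e+07 s/yr = 2.039e+06 m³/yr.
Steady-state CSTR mass balance: W = Q·C + k·V·C, so C = W/(Q + kV).
Q + kV = 2.039e+06 + 0.72·803000 = 2.617e+06 m³/yr.
C = 81100/2.617e+06 = 0.03099 kg/m³ = 30.99 mg/L.

31.0 mg/L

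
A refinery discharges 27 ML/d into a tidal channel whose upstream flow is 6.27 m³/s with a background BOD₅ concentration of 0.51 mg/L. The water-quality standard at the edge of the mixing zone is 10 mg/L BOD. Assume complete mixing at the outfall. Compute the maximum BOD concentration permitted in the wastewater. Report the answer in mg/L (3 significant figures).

200 mg/L

27 ML/d = 0.3125 m³/s.
Mass balance: 10·6.582 = 0.3125·Cₑ + 6.27·0.51.
Cₑ = (65.82 − 3.198) / 0.3125 = 200.4 mg/L.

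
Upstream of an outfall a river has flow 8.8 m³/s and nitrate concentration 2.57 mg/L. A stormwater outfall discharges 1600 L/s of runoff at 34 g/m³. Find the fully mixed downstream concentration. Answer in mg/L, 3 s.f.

1600 L/s = 1.6 m³/s.
By mass balance at complete mixing, C = (1.6·34 + 8.8·2.57) / (1.6 + 8.8) = 77.02/10.4 = 7.405 mg/L.

7.41 mg/L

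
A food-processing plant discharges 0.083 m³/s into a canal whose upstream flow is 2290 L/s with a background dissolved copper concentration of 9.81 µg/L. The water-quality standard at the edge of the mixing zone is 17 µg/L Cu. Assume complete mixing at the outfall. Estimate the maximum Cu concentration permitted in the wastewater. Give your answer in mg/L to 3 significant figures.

2290 L/s = 2.29 m³/s.
9.81 µg/L = 0.00981 mg/L.
17 µg/L = 0.017 mg/L.
Mass balance: 0.017·2.373 = 0.083·Cₑ + 2.29·0.00981.
Cₑ = (0.04034 − 0.02246) / 0.083 = 0.2154 mg/L.

0.215 mg/L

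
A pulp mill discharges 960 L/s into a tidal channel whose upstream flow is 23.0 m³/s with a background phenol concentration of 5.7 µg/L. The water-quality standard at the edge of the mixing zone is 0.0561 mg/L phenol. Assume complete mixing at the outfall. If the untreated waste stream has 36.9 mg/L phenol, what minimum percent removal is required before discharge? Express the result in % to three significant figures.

960 L/s = 0.96 m³/s.
5.7 µg/L = 0.0057 mg/L.
Mass balance: 0.0561·23.96 = 0.96·Cₑ + 23·0.0057.
Cₑ = (1.344 − 0.1311) / 0.96 = 1.264 mg/L.
Required removal = 1 − 1.264/36.9 = 96.58 %.

96.6 %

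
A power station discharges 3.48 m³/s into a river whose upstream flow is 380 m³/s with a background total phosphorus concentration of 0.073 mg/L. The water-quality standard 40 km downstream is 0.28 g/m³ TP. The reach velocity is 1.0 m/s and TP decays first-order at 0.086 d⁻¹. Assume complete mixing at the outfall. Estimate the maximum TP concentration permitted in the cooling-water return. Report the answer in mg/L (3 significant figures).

Travel time to the compliance point: t = 4e+04/1.0 = 4e+04 s = 0.463 d; decay factor exp(−0.086·0.463) = 0.961.
So the concentration just after mixing may be at most 0.28/0.961 = 0.2914 mg/L.
Mass balance: 0.2914·383.5 = 3.48·Cₑ + 380·0.073.
Cₑ = (111.7 − 27.74) / 3.48 = 24.14 mg/L.

24.1 mg/L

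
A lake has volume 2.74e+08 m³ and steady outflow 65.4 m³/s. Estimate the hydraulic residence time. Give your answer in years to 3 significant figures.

0.133 yr

Q = 65.4 m³/s × 3.156e+07 s/yr = 2.064e+09 m³/yr.
Hydraulic residence time τ = V/Q = 2.74e+08/2.064e+09 = 0.1328 yr.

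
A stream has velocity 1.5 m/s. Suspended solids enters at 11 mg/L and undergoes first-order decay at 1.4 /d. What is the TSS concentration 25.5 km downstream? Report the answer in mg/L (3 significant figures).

8.35 mg/L

Travel time t = 25.5 km / 1.5 m/s = 2.55e+04/1.5 = 1.7e+04 s = 0.1968 d.
First-order decay: C = 11·exp(−1.4·0.1968) = 11·0.7592 = 8.351 mg/L.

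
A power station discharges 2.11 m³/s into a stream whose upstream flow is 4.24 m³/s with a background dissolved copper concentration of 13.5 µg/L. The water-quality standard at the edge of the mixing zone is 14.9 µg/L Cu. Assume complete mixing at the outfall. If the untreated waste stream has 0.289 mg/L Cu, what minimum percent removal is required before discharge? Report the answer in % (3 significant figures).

13.5 µg/L = 0.0135 mg/L.
14.9 µg/L = 0.0149 mg/L.
Mass balance: 0.0149·6.35 = 2.11·Cₑ + 4.24·0.0135.
Cₑ = (0.09461 − 0.05724) / 2.11 = 0.01771 mg/L.
Required removal = 1 − 0.01771/0.289 = 93.87 %.

93.9 %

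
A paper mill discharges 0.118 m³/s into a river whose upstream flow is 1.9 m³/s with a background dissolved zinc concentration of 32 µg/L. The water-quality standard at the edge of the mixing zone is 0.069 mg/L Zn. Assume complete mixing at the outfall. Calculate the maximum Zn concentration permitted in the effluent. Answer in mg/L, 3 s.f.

0.665 mg/L

32 µg/L = 0.032 mg/L.
Mass balance: 0.069·2.018 = 0.118·Cₑ + 1.9·0.032.
Cₑ = (0.1392 − 0.0608) / 0.118 = 0.6648 mg/L.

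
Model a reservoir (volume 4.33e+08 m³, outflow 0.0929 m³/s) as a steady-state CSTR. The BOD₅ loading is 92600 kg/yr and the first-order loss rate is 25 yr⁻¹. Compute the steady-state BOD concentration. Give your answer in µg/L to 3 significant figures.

Outflow Q = 0.0929 m³/s × 3.156e+07 s/yr = 2.932e+06 m³/yr.
Steady-state CSTR mass balance: W = Q·C + k·V·C, so C = W/(Q + kV).
Q + kV = 2.932e+06 + 25·4.33e+08 = 1.083e+10 m³/yr.
C = 92600/1.083e+10 = 8.552e-06 kg/m³ = 0.008552 mg/L = 8.552 µg/L.

8.55 µg/L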